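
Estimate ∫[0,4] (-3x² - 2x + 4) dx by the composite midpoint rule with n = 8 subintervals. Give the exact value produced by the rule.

h = (4 − 0)/8 = 0.5.
Midpoints m₁,…,m₈ = 0.25, 0.75, 1.25, 1.75, 2.25, 2.75, 3.25, 3.75.
f(m₁)=3.3125, f(m₂)=0.8125, f(m₃)=-3.1875, f(m₄)=-8.6875, f(m₅)=-15.6875, f(m₆)=-24.1875, f(m₇)=-34.1875, f(m₈)=-45.6875.
h·[f(m₁) + f(m₂) + f(m₃) + f(m₄) + f(m₅) + f(m₆) + f(m₇) + f(m₈)] = 0.5·(-127.5) = -63.75.

-63.75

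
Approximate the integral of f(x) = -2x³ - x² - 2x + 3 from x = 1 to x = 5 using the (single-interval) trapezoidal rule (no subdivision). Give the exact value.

-568

T = (b−a)/2 · [f(1) + f(5)] = 2·[(-2) + (-282)] = -568.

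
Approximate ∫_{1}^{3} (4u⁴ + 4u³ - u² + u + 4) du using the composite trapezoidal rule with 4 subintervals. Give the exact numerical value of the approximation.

h = (3 − 1)/4 = 0.5.
Nodes u₀,…,u₄ = 1, 1.5, 2, 2.5, 3.
f(u) = 4u⁴ + 4u³ - u² + u + 4: f₀=12, f₁=37, f₂=98, f₃=219, f₄=430.
(h/2)·[f₀ + 2f₁ + 2f₂ + 2f₃ + f₄] = 0.25·(1150) = 287.5.

287.5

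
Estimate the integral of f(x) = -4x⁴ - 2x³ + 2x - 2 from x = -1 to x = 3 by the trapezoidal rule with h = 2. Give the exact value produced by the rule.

h = (3 − (-1))/2 = 2.
Nodes x₀,…,x₂ = -1, 1, 3.
f(x) = -4x⁴ - 2x³ + 2x - 2: f₀=-6, f₁=-6, f₂=-374.
(h/2)·[f₀ + 2f₁ + f₂] = 1·(-392) = -392.

-392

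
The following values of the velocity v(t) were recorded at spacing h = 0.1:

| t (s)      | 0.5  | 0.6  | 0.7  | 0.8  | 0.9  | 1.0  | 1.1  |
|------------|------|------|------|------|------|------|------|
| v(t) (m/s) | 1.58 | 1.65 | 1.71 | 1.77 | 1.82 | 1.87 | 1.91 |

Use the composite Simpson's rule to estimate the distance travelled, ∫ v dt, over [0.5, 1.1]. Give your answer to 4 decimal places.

1.0570

h = 0.1, n = 6.
(h/3)·[y₀ + 4y₁ + 2y₂ + 4y₃ + 2y₄ + 4y₅ + y₆] = 0.033333·(31.71) = 1.0570.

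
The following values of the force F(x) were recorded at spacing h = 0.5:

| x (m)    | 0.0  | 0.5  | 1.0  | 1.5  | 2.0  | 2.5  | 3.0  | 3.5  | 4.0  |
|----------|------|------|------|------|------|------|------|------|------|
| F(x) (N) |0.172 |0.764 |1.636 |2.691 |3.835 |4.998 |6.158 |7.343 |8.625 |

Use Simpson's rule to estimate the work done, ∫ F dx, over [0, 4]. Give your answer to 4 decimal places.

15.8732

h = 0.5, n = 8.
(h/3)·[y₀ + 4y₁ + 2y₂ + 4y₃ + 2y₄ + 4y₅ + 2y₆ + 4y₇ + y₈] = 0.166667·(95.239) = 15.8732.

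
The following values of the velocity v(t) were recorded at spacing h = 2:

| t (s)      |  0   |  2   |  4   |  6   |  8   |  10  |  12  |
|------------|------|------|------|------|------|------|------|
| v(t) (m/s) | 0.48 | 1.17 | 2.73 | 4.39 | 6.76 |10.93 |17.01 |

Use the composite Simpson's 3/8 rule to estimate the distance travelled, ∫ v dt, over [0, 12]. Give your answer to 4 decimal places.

68.2800

h = 2, n = 6.
(3h/8)·[y₀ + 3y₁ + 3y₂ + 2y₃ + 3y₄ + 3y₅ + y₆] = 0.75·(91.04) = 68.2800.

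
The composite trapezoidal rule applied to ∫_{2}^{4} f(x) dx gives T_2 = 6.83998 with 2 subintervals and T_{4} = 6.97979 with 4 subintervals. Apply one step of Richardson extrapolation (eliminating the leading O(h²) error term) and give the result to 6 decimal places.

7.026393

R = (4·T_{4} − T_2) / 3 = (4·6.97979 − 6.83998)/3 = (21.07918)/3 = 7.026393.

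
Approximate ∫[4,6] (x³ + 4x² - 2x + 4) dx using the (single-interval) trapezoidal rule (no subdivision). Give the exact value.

T = (b−a)/2 · [f(4) + f(6)] = 1·[124 + 352] = 476.

476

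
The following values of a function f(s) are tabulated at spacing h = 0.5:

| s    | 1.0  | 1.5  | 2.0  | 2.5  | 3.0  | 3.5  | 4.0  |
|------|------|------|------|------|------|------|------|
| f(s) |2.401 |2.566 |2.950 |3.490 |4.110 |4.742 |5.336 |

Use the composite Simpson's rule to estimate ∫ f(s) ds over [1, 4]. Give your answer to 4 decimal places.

h = 0.5, n = 6.
(h/3)·[y₀ + 4y₁ + 2y₂ + 4y₃ + 2y₄ + 4y₅ + y₆] = 0.166667·(65.049) = 10.8415.

10.8415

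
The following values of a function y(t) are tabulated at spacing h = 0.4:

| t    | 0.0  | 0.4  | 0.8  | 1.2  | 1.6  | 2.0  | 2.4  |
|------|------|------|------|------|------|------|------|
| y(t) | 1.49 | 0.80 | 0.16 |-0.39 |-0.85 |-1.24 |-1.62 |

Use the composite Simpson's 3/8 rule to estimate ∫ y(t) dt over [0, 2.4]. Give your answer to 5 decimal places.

-0.64500

h = 0.4, n = 6.
(3h/8)·[y₀ + 3y₁ + 3y₂ + 2y₃ + 3y₄ + 3y₅ + y₆] = 0.15·(-4.30) = -0.64500.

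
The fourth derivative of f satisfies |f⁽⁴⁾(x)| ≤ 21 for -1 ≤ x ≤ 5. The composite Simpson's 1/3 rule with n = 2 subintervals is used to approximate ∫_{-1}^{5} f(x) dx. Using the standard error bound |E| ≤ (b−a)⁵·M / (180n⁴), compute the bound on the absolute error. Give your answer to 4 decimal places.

56.7000

|E| ≤ (6)⁵·21 / (180·2⁴) = 163296/2880 = 56.7000.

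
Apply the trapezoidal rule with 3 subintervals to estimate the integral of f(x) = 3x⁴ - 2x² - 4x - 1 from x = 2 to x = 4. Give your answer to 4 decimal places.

556.4198

h = (4 − 2)/3 = 0.666667.
Nodes x₀,…,x₃ = 2, 2.666667, 3.333333, 4.
f(x) = 3x⁴ - 2x² - 4x - 1: f₀=31, f₁=125.814815, f₂=333.814815, f₃=719.
(h/2)·[f₀ + 2f₁ + 2f₂ + f₃] = 0.333333·(1669.259259) = 556.4198.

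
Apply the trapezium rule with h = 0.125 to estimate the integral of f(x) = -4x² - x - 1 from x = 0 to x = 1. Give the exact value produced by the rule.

h = (1 − 0)/8 = 0.125.
Nodes x₀,…,x₈ = 0, 0.125, 0.25, 0.375, 0.5, 0.625, 0.75, 0.875, 1.
f(x) = -4x² - x - 1: f₀=-1, f₁=-1.1875, f₂=-1.5, f₃=-1.9375, f₄=-2.5, f₅=-3.1875, f₆=-4, f₇=-4.9375, f₈=-6.
(h/2)·[f₀ + 2f₁ + 2f₂ + 2f₃ + 2f₄ + 2f₅ + 2f₆ + 2f₇ + f₈] = 0.0625·(-45.5) = -2.84375.

-2.84375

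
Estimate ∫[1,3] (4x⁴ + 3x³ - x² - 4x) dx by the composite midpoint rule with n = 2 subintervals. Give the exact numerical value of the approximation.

209

h = (3 − 1)/2 = 1.
Midpoints m₁,…,m₂ = 1.5, 2.5.
f(m₁)=22.125, f(m₂)=186.875.
h·[f(m₁) + f(m₂)] = 1·(209) = 209.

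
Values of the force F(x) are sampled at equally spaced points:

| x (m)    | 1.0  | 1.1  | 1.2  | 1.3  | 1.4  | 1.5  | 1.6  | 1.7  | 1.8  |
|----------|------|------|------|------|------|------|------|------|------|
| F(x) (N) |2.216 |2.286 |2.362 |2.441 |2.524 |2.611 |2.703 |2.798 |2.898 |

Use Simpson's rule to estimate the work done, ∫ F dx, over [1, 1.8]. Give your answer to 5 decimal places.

h = 0.1, n = 8.
(h/3)·[y₀ + 4y₁ + 2y₂ + 4y₃ + 2y₄ + 4y₅ + 2y₆ + 4y₇ + y₈] = 0.033333·(60.836) = 2.02787.

2.02787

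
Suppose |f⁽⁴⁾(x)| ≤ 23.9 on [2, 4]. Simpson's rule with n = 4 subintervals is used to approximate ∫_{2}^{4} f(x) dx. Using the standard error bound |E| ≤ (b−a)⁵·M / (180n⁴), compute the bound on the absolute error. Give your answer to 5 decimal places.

|E| ≤ (2)⁵·23.9 / (180·4⁴) = 764.8/46080 = 0.01660.

0.01660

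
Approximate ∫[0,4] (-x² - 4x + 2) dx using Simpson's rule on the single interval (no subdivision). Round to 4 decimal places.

-45.3333

S = (b−a)/6 · [f(0) + 4f(2) + f(4)] = 0.666667·[2 + 4·(-10) + (-30)] = -45.3333.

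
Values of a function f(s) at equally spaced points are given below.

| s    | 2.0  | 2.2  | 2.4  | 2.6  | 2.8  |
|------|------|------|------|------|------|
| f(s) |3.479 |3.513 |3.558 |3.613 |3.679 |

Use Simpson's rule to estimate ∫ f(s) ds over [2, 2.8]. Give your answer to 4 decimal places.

h = 0.2, n = 4.
(h/3)·[y₀ + 4y₁ + 2y₂ + 4y₃ + y₄] = 0.066667·(42.778) = 2.8519.

2.8519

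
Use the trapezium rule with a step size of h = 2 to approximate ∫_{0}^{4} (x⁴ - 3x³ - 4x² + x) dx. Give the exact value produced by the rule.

-40

h = (4 − 0)/2 = 2.
Nodes x₀,…,x₂ = 0, 2, 4.
f(x) = x⁴ - 3x³ - 4x² + x: f₀=0, f₁=-22, f₂=4.
(h/2)·[f₀ + 2f₁ + f₂] = 1·(-40) = -40.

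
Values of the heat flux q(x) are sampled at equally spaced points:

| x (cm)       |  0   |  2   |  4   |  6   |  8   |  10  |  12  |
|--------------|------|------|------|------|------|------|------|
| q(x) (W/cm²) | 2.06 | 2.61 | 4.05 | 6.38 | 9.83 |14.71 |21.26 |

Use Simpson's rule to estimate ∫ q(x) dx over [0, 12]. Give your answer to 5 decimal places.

97.25333

h = 2, n = 6.
(h/3)·[y₀ + 4y₁ + 2y₂ + 4y₃ + 2y₄ + 4y₅ + y₆] = 0.666667·(145.88) = 97.25333.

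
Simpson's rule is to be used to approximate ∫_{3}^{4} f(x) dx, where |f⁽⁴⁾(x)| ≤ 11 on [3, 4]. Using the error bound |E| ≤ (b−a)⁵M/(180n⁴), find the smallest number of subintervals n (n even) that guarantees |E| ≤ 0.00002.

Need 11/(180n⁴) ≤ 0.00002.
n⁴ ≥ 11/(180·0.00002) = 3055.56 ⇒ n ≥ 7.4349, so the smallest even n is 8. (n must be even for Simpson's rule.)

8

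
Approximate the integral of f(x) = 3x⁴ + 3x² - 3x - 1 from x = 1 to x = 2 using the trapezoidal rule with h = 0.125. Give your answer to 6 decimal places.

20.217163

h = (2 − 1)/8 = 0.125.
Nodes x₀,…,x₈ = 1, 1.125, 1.25, 1.375, 1.5, 1.625, 1.75, 1.875, 2.
f(x) = 3x⁴ + 3x² - 3x - 1: f₀=2, f₁=4.227294921875, f₂=7.26171875, f₃=11.270263671875, f₄=16.4375, f₅=22.965576171875, f₆=31.07421875, f₇=41.000732421875, f₈=53.
(h/2)·[f₀ + 2f₁ + 2f₂ + 2f₃ + 2f₄ + 2f₅ + 2f₆ + 2f₇ + f₈] = 0.0625·(323.474609375) = 20.217163.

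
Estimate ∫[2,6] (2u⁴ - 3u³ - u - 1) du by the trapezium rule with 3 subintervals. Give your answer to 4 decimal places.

2320.6091

h = (6 − 2)/3 = 1.333333.
Nodes u₀,…,u₃ = 2, 3.333333, 4.666667, 6.
f(u) = 2u⁴ - 3u³ - u - 1: f₀=5, f₁=131.469136, f₂=637.987654, f₃=1937.
(h/2)·[f₀ + 2f₁ + 2f₂ + f₃] = 0.666667·(3480.913580) = 2320.6091.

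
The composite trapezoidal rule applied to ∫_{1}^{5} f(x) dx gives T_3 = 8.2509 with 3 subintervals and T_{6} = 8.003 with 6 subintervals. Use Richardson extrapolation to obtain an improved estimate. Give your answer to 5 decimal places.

7.92037

R = (4·T_{6} − T_3) / 3 = (4·8.003 − 8.2509)/3 = (23.7611)/3 = 7.92037.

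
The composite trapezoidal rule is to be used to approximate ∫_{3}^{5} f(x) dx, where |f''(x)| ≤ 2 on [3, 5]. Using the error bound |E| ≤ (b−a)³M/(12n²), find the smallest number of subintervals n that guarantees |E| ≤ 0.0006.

Need 16/(12n²) ≤ 0.0006.
n² ≥ 16/(12·0.0006) = 2222.22 ⇒ n ≥ 47.1405, so the smallest n is 48.

48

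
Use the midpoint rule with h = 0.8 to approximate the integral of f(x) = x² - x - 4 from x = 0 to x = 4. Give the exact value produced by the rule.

-2.88

h = (4 − 0)/5 = 0.8.
Midpoints m₁,…,m₅ = 0.4, 1.2, 2, 2.8, 3.6.
f(m₁)=-4.24, f(m₂)=-3.76, f(m₃)=-2, f(m₄)=1.04, f(m₅)=5.36.
h·[f(m₁) + f(m₂) + f(m₃) + f(m₄) + f(m₅)] = 0.8·(-3.6) = -2.88.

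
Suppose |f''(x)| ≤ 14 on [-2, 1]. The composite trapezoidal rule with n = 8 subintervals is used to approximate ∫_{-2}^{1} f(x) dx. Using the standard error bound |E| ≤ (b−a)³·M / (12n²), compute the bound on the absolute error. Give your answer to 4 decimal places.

0.4922

|E| ≤ (3)³·14 / (12·8²) = 378/768 = 0.4922.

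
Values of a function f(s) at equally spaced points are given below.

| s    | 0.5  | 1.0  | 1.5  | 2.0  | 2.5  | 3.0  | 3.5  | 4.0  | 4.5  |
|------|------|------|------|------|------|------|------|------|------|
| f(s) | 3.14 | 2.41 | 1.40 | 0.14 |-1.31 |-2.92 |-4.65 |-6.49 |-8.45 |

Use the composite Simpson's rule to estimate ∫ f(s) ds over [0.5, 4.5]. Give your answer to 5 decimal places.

h = 0.5, n = 8.
(h/3)·[y₀ + 4y₁ + 2y₂ + 4y₃ + 2y₄ + 4y₅ + 2y₆ + 4y₇ + y₈] = 0.166667·(-41.87) = -6.97833.

-6.97833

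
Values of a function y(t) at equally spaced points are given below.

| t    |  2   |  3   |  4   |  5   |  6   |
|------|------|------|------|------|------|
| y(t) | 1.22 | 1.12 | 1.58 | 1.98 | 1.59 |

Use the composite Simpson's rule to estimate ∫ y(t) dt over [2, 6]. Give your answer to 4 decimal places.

h = 1, n = 4.
(h/3)·[y₀ + 4y₁ + 2y₂ + 4y₃ + y₄] = 0.333333·(18.37) = 6.1233.

6.1233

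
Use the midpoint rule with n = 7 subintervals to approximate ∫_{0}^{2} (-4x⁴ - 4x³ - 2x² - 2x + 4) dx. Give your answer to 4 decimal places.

-42.3090

h = (2 − 0)/7 = 0.285714.
Midpoints m₁,…,m₇ = 0.142857, 0.428571, 0.714286, 1, 1.285714, 1.571429, 1.857143.
f(m₁)=3.660142, f(m₂)=2.325698, f(m₃)=-0.947938, f(m₄)=-8, f(m₅)=-21.309454, f(m₆)=-43.995002, f(m₇)=-79.815077.
h·[f(m₁) + f(m₂) + f(m₃) + f(m₄) + f(m₅) + f(m₆) + f(m₇)] = 0.285714·(-148.081633) = -42.3090.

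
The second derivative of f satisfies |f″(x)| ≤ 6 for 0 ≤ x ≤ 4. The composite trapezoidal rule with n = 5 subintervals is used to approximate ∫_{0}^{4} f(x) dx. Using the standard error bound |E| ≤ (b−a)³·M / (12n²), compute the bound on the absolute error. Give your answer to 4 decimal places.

|E| ≤ (4)³·6 / (12·5²) = 384/300 = 1.2800.

1.2800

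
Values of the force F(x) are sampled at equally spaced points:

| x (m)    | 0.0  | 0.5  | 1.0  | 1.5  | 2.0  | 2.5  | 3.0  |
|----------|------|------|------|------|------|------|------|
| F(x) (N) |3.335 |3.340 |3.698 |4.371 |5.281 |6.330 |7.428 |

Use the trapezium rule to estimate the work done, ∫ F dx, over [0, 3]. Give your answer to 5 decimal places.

14.20075

h = 0.5, n = 6.
(h/2)·[y₀ + 2y₁ + 2y₂ + 2y₃ + 2y₄ + 2y₅ + y₆] = 0.25·(56.803) = 14.20075.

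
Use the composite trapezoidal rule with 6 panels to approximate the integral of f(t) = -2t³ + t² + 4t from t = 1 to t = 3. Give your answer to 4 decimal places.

-15.7407

h = (3 − 1)/6 = 0.333333.
Nodes t₀,…,t₆ = 1, 1.333333, 1.666667, 2, 2.333333, 2.666667, 3.
f(t) = -2t³ + t² + 4t: f₀=3, f₁=2.370370, f₂=0.185185, f₃=-4, f₄=-10.629630, f₅=-20.148148, f₆=-33.
(h/2)·[f₀ + 2f₁ + 2f₂ + 2f₃ + 2f₄ + 2f₅ + f₆] = 0.166667·(-94.444444) = -15.7407.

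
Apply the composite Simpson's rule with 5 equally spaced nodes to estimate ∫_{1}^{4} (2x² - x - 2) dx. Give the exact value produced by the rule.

h = (4 − 1)/4 = 0.75.
Nodes x₀,…,x₄ = 1, 1.75, 2.5, 3.25, 4.
f(x) = 2x² - x - 2: f₀=-1, f₁=2.375, f₂=8, f₃=15.875, f₄=26.
(h/3)·[f₀ + 4f₁ + 2f₂ + 4f₃ + f₄] = 0.25·(114) = 28.5.

28.5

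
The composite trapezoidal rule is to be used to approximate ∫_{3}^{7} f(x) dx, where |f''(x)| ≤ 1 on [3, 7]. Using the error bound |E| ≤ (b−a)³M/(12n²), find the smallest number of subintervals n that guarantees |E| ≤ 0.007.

28

Need 64/(12n²) ≤ 0.007.
n² ≥ 64/(12·0.007) = 761.905 ⇒ n ≥ 27.6026, so the smallest n is 28.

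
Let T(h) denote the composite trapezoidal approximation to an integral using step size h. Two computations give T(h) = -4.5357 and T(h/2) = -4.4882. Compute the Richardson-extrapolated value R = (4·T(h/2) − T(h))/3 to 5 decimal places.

R = (4·T(h/2) − T(h)) / 3 = (4·(-4.4882) − (-4.5357))/3 = (-13.4171)/3 = -4.47237.

-4.47237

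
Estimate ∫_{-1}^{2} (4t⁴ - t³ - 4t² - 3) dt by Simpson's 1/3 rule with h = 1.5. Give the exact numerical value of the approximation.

h = (2 − (-1))/2 = 1.5.
Nodes t₀,…,t₂ = -1, 0.5, 2.
f(t) = 4t⁴ - t³ - 4t² - 3: f₀=-2, f₁=-3.875, f₂=37.
(h/3)·[f₀ + 4f₁ + f₂] = 0.5·(19.5) = 9.75.

9.75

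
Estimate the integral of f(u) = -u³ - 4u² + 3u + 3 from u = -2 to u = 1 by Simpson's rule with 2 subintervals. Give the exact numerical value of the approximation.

-3.75

h = (1 − (-2))/2 = 1.5.
Nodes u₀,…,u₂ = -2, -0.5, 1.
f(u) = -u³ - 4u² + 3u + 3: f₀=-11, f₁=0.625, f₂=1.
(h/3)·[f₀ + 4f₁ + f₂] = 0.5·(-7.5) = -3.75.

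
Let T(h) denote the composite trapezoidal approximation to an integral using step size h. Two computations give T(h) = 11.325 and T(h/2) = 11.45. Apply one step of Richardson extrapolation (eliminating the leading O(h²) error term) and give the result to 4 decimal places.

11.4917

R = (4·T(h/2) − T(h)) / 3 = (4·11.45 − 11.325)/3 = (34.475)/3 = 11.4917.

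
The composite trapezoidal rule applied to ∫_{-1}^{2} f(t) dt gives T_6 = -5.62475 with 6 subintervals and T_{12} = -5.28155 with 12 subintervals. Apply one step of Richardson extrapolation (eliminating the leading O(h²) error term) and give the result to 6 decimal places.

-5.167150

R = (4·T_{12} − T_6) / 3 = (4·(-5.28155) − (-5.62475))/3 = (-15.50145)/3 = -5.167150.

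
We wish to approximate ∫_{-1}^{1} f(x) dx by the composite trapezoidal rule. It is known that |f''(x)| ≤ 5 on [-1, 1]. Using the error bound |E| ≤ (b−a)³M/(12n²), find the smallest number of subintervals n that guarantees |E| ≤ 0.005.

Need 40/(12n²) ≤ 0.005.
n² ≥ 40/(12·0.005) = 666.667 ⇒ n ≥ 25.8199, so the smallest n is 26.

26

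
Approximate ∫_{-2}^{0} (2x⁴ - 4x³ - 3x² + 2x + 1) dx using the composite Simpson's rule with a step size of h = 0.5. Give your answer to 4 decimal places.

h = (0 − (-2))/4 = 0.5.
Nodes x₀,…,x₄ = -2, -1.5, -1, -0.5, 0.
f(x) = 2x⁴ - 4x³ - 3x² + 2x + 1: f₀=49, f₁=14.875, f₂=2, f₃=-0.125, f₄=1.
(h/3)·[f₀ + 4f₁ + 2f₂ + 4f₃ + f₄] = 0.166667·(113) = 18.8333.

18.8333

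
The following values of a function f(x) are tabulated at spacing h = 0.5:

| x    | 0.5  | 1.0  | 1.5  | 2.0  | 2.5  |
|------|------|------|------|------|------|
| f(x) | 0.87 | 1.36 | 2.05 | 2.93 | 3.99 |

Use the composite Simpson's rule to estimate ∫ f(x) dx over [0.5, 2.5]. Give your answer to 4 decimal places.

4.3533

h = 0.5, n = 4.
(h/3)·[y₀ + 4y₁ + 2y₂ + 4y₃ + y₄] = 0.166667·(26.12) = 4.3533.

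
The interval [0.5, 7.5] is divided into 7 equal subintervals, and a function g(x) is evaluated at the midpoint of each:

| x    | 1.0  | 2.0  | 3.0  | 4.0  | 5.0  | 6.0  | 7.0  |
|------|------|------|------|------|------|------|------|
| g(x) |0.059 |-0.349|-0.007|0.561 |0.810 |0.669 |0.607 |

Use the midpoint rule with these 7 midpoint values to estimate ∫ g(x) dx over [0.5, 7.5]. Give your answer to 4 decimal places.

h = 1, n = 7.
h·[y(m₁) + y(m₂) + y(m₃) + y(m₄) + y(m₅) + y(m₆) + y(m₇)] = 1·(2.350) = 2.3500.

2.3500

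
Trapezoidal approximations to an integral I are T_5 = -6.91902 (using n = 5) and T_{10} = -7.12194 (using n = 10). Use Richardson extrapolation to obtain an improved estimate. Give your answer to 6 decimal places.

-7.189580

R = (4·T_{10} − T_5) / 3 = (4·(-7.12194) − (-6.91902))/3 = (-21.56874)/3 = -7.189580.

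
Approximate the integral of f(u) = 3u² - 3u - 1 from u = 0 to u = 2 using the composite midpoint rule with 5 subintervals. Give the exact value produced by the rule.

-0.08

h = (2 − 0)/5 = 0.4.
Midpoints m₁,…,m₅ = 0.2, 0.6, 1, 1.4, 1.8.
f(m₁)=-1.48, f(m₂)=-1.72, f(m₃)=-1, f(m₄)=0.68, f(m₅)=3.32.
h·[f(m₁) + f(m₂) + f(m₃) + f(m₄) + f(m₅)] = 0.4·(-0.2) = -0.08.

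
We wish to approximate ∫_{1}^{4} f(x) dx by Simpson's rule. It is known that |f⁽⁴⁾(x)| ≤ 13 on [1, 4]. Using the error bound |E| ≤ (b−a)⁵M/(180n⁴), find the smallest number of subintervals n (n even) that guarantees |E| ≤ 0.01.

8

Need 3159/(180n⁴) ≤ 0.01.
n⁴ ≥ 3159/(180·0.01) = 1755 ⇒ n ≥ 6.4725, so the smallest even n is 8. (n must be even for Simpson's rule.)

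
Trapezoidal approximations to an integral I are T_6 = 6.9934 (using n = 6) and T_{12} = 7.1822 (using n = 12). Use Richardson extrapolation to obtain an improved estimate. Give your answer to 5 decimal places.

7.24513

R = (4·T_{12} − T_6) / 3 = (4·7.1822 − 6.9934)/3 = (21.7354)/3 = 7.24513.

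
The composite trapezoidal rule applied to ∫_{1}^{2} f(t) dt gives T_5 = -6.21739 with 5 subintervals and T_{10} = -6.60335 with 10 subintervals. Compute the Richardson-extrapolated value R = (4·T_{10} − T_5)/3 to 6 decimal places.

R = (4·T_{10} − T_5) / 3 = (4·(-6.60335) − (-6.21739))/3 = (-20.19601)/3 = -6.732003.

-6.732003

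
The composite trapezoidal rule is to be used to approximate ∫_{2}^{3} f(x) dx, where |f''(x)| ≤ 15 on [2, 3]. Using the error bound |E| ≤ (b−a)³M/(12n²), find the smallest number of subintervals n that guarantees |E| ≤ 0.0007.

Need 15/(12n²) ≤ 0.0007.
n² ≥ 15/(12·0.0007) = 1785.71 ⇒ n ≥ 42.2577, so the smallest n is 43.

43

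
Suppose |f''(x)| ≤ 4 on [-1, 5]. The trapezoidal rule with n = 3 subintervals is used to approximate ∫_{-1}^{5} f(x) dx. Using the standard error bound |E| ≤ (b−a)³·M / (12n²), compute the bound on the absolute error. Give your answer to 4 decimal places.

|E| ≤ (6)³·4 / (12·3²) = 864/108 = 8.0000.

8.0000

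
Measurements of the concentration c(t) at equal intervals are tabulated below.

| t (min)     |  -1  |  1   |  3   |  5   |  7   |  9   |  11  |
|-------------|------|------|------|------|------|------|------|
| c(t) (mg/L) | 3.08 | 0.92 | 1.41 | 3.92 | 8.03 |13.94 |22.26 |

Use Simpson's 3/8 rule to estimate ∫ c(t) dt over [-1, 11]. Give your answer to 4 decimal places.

h = 2, n = 6.
(3h/8)·[y₀ + 3y₁ + 3y₂ + 2y₃ + 3y₄ + 3y₅ + y₆] = 0.75·(106.08) = 79.5600.

79.5600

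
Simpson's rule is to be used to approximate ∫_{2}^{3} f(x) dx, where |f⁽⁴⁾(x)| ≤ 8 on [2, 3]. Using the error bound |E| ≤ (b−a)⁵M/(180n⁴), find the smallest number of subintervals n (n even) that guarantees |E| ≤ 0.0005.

4

Need 8/(180n⁴) ≤ 0.0005.
n⁴ ≥ 8/(180·0.0005) = 88.8889 ⇒ n ≥ 3.0705, so the smallest even n is 4. (n must be even for Simpson's rule.)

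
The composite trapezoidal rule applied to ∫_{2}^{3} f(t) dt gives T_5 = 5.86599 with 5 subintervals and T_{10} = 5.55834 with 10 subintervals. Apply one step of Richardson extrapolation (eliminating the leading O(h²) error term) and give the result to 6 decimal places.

5.455790

R = (4·T_{10} − T_5) / 3 = (4·5.55834 − 5.86599)/3 = (16.36737)/3 = 5.455790.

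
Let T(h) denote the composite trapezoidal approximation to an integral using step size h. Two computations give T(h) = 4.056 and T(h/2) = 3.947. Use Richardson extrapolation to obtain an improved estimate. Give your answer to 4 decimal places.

3.9107

R = (4·T(h/2) − T(h)) / 3 = (4·3.947 − 4.056)/3 = (11.732)/3 = 3.9107.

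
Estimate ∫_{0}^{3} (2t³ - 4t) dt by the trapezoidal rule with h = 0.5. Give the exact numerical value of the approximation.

h = (3 − 0)/6 = 0.5.
Nodes t₀,…,t₆ = 0, 0.5, 1, 1.5, 2, 2.5, 3.
f(t) = 2t³ - 4t: f₀=0, f₁=-1.75, f₂=-2, f₃=0.75, f₄=8, f₅=21.25, f₆=42.
(h/2)·[f₀ + 2f₁ + 2f₂ + 2f₃ + 2f₄ + 2f₅ + f₆] = 0.25·(94.5) = 23.625.

23.625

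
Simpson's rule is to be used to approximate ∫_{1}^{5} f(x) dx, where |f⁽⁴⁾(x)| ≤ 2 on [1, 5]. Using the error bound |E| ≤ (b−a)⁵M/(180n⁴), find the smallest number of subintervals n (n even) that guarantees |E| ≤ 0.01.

Need 2048/(180n⁴) ≤ 0.01.
n⁴ ≥ 2048/(180·0.01) = 1137.78 ⇒ n ≥ 5.8078, so the smallest even n is 6. (n must be even for Simpson's rule.)

6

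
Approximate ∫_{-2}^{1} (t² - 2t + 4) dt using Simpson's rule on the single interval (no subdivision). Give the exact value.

S = (b−a)/6 · [f(-2) + 4f(-0.5) + f(1)] = 0.5·[12 + 4·5.25 + 3] = 18.

18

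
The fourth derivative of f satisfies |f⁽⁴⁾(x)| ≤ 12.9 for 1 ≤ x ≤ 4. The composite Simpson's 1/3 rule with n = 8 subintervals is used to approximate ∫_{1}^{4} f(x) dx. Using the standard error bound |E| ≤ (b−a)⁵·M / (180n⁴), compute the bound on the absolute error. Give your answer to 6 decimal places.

|E| ≤ (3)⁵·12.9 / (180·8⁴) = 3134.7/737280 = 0.004252.

0.004252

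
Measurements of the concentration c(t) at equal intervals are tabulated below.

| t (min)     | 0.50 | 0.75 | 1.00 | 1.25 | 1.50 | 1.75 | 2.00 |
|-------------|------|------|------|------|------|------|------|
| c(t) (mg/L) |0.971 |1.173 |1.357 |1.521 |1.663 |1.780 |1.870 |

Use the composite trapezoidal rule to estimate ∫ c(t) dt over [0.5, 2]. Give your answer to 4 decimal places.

2.2286

h = 0.25, n = 6.
(h/2)·[y₀ + 2y₁ + 2y₂ + 2y₃ + 2y₄ + 2y₅ + y₆] = 0.125·(17.829) = 2.2286.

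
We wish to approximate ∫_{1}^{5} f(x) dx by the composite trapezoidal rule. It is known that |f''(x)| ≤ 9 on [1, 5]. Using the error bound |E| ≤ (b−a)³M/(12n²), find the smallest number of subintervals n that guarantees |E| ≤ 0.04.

Need 576/(12n²) ≤ 0.04.
n² ≥ 576/(12·0.04) = 1200 ⇒ n ≥ 34.6410, so the smallest n is 35.

35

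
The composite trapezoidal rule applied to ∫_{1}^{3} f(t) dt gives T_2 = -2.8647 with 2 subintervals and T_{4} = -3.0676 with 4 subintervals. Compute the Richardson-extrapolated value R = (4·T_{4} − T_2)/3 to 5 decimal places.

-3.13523

R = (4·T_{4} − T_2) / 3 = (4·(-3.0676) − (-2.8647))/3 = (-9.4057)/3 = -3.13523.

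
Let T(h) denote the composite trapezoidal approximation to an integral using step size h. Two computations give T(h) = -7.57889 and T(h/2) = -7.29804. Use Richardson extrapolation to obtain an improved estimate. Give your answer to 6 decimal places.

-7.204423

R = (4·T(h/2) − T(h)) / 3 = (4·(-7.29804) − (-7.57889))/3 = (-21.61327)/3 = -7.204423.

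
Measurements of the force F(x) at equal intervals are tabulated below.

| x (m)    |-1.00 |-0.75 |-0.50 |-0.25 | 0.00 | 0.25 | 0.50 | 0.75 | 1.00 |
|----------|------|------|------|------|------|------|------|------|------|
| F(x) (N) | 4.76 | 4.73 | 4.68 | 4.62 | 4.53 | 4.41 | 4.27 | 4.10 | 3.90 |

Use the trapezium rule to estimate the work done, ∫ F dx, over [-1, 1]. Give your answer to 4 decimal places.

h = 0.25, n = 8.
(h/2)·[y₀ + 2y₁ + 2y₂ + 2y₃ + 2y₄ + 2y₅ + 2y₆ + 2y₇ + y₈] = 0.125·(71.34) = 8.9175.

8.9175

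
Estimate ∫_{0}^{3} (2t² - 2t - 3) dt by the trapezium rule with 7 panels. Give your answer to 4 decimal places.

0.1837

h = (3 − 0)/7 = 0.428571.
Nodes t₀,…,t₇ = 0, 0.428571, 0.857143, 1.285714, 1.714286, 2.142857, 2.571429, 3.
f(t) = 2t² - 2t - 3: f₀=-3, f₁=-3.489796, f₂=-3.244898, f₃=-2.265306, f₄=-0.551020, f₅=1.897959, f₆=5.081633, f₇=9.
(h/2)·[f₀ + 2f₁ + 2f₂ + 2f₃ + 2f₄ + 2f₅ + 2f₆ + f₇] = 0.214286·(0.857143) = 0.1837.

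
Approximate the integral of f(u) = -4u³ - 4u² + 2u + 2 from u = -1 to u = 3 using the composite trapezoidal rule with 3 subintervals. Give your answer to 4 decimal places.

-120.2963

h = (3 − (-1))/3 = 1.333333.
Nodes u₀,…,u₃ = -1, 0.333333, 1.666667, 3.
f(u) = -4u³ - 4u² + 2u + 2: f₀=0, f₁=2.074074, f₂=-24.296296, f₃=-136.
(h/2)·[f₀ + 2f₁ + 2f₂ + f₃] = 0.666667·(-180.444444) = -120.2963.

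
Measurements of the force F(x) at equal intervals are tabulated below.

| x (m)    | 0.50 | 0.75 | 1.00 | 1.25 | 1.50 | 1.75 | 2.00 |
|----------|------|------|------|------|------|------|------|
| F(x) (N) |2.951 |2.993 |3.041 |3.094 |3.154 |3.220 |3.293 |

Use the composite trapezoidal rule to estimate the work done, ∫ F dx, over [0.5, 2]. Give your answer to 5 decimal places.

h = 0.25, n = 6.
(h/2)·[y₀ + 2y₁ + 2y₂ + 2y₃ + 2y₄ + 2y₅ + y₆] = 0.125·(37.248) = 4.65600.

4.65600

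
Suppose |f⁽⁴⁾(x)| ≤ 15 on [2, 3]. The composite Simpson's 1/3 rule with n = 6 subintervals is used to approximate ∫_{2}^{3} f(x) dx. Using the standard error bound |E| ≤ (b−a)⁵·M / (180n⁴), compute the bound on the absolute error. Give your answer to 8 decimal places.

0.00006430

|E| ≤ (1)⁵·15 / (180·6⁴) = 15/233280 = 0.00006430.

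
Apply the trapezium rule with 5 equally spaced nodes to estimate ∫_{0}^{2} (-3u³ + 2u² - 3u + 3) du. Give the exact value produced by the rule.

h = (2 − 0)/4 = 0.5.
Nodes u₀,…,u₄ = 0, 0.5, 1, 1.5, 2.
f(u) = -3u³ + 2u² - 3u + 3: f₀=3, f₁=1.625, f₂=-1, f₃=-7.125, f₄=-19.
(h/2)·[f₀ + 2f₁ + 2f₂ + 2f₃ + f₄] = 0.25·(-29) = -7.25.

-7.25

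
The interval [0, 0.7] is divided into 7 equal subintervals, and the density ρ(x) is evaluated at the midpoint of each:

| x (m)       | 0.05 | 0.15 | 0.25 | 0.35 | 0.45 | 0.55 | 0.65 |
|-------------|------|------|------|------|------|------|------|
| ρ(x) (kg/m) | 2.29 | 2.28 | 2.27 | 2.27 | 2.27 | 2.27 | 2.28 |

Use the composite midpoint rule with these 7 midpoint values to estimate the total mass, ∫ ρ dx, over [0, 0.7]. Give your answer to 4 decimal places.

h = 0.1, n = 7.
h·[y(m₁) + y(m₂) + y(m₃) + y(m₄) + y(m₅) + y(m₆) + y(m₇)] = 0.1·(15.93) = 1.5930.

1.5930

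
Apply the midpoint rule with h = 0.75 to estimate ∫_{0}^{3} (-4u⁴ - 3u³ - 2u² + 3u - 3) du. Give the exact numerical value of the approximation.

h = (3 − 0)/4 = 0.75.
Midpoints m₁,…,m₄ = 0.375, 1.125, 1.875, 2.625.
f(m₁)=-2.3935546875, f(m₂)=-12.8349609375, f(m₃)=-73.6201171875, f(m₄)=-253.0927734375.
h·[f(m₁) + f(m₂) + f(m₃) + f(m₄)] = 0.75·(-341.94140625) = -256.4560546875.

-256.4560546875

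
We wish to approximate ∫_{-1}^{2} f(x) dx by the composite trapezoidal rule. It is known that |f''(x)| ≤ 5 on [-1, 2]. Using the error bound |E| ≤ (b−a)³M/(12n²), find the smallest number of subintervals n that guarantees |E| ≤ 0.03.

20

Need 135/(12n²) ≤ 0.03.
n² ≥ 135/(12·0.03) = 375 ⇒ n ≥ 19.3649, so the smallest n is 20.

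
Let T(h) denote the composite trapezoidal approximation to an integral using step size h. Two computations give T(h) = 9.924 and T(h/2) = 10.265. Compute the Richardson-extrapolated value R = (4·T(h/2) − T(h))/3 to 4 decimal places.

R = (4·T(h/2) − T(h)) / 3 = (4·10.265 − 9.924)/3 = (31.136)/3 = 10.3787.

10.3787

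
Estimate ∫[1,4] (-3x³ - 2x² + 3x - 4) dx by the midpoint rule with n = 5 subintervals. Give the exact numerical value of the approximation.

-220.545

h = (4 − 1)/5 = 0.6.
Midpoints m₁,…,m₅ = 1.3, 1.9, 2.5, 3.1, 3.7.
f(m₁)=-10.071, f(m₂)=-26.097, f(m₃)=-55.875, f(m₄)=-103.293, f(m₅)=-172.239.
h·[f(m₁) + f(m₂) + f(m₃) + f(m₄) + f(m₅)] = 0.6·(-367.575) = -220.545.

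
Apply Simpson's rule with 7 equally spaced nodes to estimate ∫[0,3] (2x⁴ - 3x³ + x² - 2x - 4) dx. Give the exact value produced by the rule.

h = (3 − 0)/6 = 0.5.
Nodes x₀,…,x₆ = 0, 0.5, 1, 1.5, 2, 2.5, 3.
f(x) = 2x⁴ - 3x³ + x² - 2x - 4: f₀=-4, f₁=-5, f₂=-6, f₃=-4.75, f₄=4, f₅=28.5, f₆=80.
(h/3)·[f₀ + 4f₁ + 2f₂ + 4f₃ + 2f₄ + 4f₅ + f₆] = 0.166667·(147) = 24.5.

24.5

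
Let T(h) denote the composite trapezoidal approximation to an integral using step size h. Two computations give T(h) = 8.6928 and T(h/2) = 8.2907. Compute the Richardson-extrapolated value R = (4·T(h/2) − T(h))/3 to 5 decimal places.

R = (4·T(h/2) − T(h)) / 3 = (4·8.2907 − 8.6928)/3 = (24.4700)/3 = 8.15667.

8.15667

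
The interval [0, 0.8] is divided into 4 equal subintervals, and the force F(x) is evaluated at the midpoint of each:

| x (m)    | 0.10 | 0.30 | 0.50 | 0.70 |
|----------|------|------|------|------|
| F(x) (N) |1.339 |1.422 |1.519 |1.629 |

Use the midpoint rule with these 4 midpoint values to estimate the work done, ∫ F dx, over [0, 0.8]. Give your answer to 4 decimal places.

h = 0.2, n = 4.
h·[y(m₁) + y(m₂) + y(m₃) + y(m₄)] = 0.2·(5.909) = 1.1818.

1.1818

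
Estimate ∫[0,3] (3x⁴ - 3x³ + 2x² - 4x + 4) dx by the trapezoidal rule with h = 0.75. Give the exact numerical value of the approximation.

h = (3 − 0)/4 = 0.75.
Nodes x₀,…,x₄ = 0, 0.75, 1.5, 2.25, 3.
f(x) = 3x⁴ - 3x³ + 2x² - 4x + 4: f₀=4, f₁=1.80859375, f₂=7.5625, f₃=47.83984375, f₄=172.
(h/2)·[f₀ + 2f₁ + 2f₂ + 2f₃ + f₄] = 0.375·(290.421875) = 108.908203125.

108.908203125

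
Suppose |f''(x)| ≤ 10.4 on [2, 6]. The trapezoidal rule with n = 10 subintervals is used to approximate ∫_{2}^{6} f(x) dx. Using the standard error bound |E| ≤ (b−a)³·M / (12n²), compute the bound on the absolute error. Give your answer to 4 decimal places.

|E| ≤ (4)³·10.4 / (12·10²) = 665.6/1200 = 0.5547.

0.5547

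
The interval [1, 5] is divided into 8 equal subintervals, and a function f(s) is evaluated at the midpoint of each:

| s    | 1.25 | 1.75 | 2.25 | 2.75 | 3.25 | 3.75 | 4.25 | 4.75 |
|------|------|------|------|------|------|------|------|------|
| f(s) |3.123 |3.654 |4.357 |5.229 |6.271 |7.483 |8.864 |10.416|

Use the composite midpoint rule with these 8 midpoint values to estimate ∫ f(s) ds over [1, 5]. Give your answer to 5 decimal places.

24.69850

h = 0.5, n = 8.
h·[y(m₁) + y(m₂) + y(m₃) + y(m₄) + y(m₅) + y(m₆) + y(m₇) + y(m₈)] = 0.5·(49.397) = 24.69850.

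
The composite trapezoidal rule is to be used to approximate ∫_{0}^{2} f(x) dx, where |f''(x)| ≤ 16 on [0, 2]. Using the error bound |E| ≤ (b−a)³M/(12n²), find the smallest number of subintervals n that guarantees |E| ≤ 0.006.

43

Need 128/(12n²) ≤ 0.006.
n² ≥ 128/(12·0.006) = 1777.78 ⇒ n ≥ 42.1637, so the smallest n is 43.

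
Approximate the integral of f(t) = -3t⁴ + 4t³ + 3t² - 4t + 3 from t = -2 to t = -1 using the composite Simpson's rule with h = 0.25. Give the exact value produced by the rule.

h = (-1 − (-2))/4 = 0.25.
Nodes t₀,…,t₄ = -2, -1.75, -1.5, -1.25, -1.
f(t) = -3t⁴ + 4t³ + 3t² - 4t + 3: f₀=-57, f₁=-30.38671875, f₂=-12.9375, f₃=-2.44921875, f₄=3.
(h/3)·[f₀ + 4f₁ + 2f₂ + 4f₃ + f₄] = 0.083333·(-211.21875) = -17.6015625.

-17.6015625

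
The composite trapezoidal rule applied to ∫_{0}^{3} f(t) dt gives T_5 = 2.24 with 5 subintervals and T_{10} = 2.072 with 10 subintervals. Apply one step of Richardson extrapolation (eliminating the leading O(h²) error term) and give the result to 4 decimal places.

R = (4·T_{10} − T_5) / 3 = (4·2.072 − 2.24)/3 = (6.048)/3 = 2.0160.

2.0160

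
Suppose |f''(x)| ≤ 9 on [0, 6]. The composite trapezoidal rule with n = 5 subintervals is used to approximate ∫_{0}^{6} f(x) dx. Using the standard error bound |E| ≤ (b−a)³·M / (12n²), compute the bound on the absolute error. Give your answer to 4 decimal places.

|E| ≤ (6)³·9 / (12·5²) = 1944/300 = 6.4800.

6.4800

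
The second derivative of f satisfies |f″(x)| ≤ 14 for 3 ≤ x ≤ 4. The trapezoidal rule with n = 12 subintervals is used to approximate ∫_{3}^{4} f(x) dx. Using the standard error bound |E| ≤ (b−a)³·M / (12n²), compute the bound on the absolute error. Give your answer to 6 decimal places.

|E| ≤ (1)³·14 / (12·12²) = 14/1728 = 0.008102.

0.008102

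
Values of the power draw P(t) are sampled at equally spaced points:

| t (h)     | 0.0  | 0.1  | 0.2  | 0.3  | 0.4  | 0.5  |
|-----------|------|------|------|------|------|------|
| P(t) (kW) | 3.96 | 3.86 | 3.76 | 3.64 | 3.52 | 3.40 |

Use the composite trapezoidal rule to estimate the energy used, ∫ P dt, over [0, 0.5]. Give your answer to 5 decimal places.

h = 0.1, n = 5.
(h/2)·[y₀ + 2y₁ + 2y₂ + 2y₃ + 2y₄ + y₅] = 0.05·(36.92) = 1.84600.

1.84600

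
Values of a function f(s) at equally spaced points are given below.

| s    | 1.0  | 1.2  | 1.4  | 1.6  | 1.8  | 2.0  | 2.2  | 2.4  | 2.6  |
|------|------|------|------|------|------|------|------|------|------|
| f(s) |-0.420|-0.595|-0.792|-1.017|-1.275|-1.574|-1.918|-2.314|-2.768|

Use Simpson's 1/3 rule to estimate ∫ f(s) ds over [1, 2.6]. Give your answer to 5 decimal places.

-2.21053

h = 0.2, n = 8.
(h/3)·[y₀ + 4y₁ + 2y₂ + 4y₃ + 2y₄ + 4y₅ + 2y₆ + 4y₇ + y₈] = 0.066667·(-33.158) = -2.21053.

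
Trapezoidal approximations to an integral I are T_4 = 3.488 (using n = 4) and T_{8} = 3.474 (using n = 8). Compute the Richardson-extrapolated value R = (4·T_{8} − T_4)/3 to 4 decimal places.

R = (4·T_{8} − T_4) / 3 = (4·3.474 − 3.488)/3 = (10.408)/3 = 3.4693.

3.4693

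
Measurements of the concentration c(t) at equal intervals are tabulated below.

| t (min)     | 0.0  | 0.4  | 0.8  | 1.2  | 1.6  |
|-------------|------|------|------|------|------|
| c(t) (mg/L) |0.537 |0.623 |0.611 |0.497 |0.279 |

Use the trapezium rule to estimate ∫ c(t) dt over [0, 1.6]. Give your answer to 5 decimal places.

0.85560

h = 0.4, n = 4.
(h/2)·[y₀ + 2y₁ + 2y₂ + 2y₃ + y₄] = 0.2·(4.278) = 0.85560.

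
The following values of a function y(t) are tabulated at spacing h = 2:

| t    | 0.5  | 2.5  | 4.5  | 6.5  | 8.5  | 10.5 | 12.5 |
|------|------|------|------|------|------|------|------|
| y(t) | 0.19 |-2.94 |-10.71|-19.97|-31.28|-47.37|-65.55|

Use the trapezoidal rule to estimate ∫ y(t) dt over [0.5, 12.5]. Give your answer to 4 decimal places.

-289.9000

h = 2, n = 6.
(h/2)·[y₀ + 2y₁ + 2y₂ + 2y₃ + 2y₄ + 2y₅ + y₆] = 1·(-289.90) = -289.9000.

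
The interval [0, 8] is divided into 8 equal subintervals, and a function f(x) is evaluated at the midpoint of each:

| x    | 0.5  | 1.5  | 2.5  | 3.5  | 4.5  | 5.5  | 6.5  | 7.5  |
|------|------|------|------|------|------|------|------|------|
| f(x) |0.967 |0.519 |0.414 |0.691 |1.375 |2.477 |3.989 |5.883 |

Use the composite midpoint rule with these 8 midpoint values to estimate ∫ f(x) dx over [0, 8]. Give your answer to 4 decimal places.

h = 1, n = 8.
h·[y(m₁) + y(m₂) + y(m₃) + y(m₄) + y(m₅) + y(m₆) + y(m₇) + y(m₈)] = 1·(16.315) = 16.3150.

16.3150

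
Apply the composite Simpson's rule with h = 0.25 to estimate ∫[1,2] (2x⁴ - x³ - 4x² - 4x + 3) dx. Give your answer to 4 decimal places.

-3.6823

h = (2 − 1)/4 = 0.25.
Nodes x₀,…,x₄ = 1, 1.25, 1.5, 1.75, 2.
f(x) = 2x⁴ - x³ - 4x² - 4x + 3: f₀=-4, f₁=-5.3203125, f₂=-5.25, f₃=-2.8515625, f₄=3.
(h/3)·[f₀ + 4f₁ + 2f₂ + 4f₃ + f₄] = 0.083333·(-44.1875) = -3.6823.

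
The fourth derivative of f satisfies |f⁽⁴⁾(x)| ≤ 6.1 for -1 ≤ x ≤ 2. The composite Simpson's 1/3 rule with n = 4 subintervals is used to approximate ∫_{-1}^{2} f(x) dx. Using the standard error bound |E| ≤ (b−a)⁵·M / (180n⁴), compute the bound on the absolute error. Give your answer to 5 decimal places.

0.03217

|E| ≤ (3)⁵·6.1 / (180·4⁴) = 1482.3/46080 = 0.03217.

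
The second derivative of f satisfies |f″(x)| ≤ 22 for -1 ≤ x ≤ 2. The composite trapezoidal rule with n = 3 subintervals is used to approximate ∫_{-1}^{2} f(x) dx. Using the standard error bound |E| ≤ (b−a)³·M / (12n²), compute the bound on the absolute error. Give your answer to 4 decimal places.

5.5000

|E| ≤ (3)³·22 / (12·3²) = 594/108 = 5.5000.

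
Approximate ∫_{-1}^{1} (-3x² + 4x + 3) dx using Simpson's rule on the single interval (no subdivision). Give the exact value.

S = (b−a)/6 · [f(-1) + 4f(0) + f(1)] = 0.333333·[(-4) + 4·3 + 4] = 4.

4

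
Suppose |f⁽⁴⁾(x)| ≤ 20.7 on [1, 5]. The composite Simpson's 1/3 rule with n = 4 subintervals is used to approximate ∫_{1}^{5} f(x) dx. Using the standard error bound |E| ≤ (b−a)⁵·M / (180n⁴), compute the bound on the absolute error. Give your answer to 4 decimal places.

|E| ≤ (4)⁵·20.7 / (180·4⁴) = 21196.8/46080 = 0.4600.

0.4600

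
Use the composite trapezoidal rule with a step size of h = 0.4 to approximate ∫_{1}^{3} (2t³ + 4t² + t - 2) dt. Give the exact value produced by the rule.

h = (3 − 1)/5 = 0.4.
Nodes t₀,…,t₅ = 1, 1.4, 1.8, 2.2, 2.6, 3.
f(t) = 2t³ + 4t² + t - 2: f₀=5, f₁=12.728, f₂=24.424, f₃=40.856, f₄=62.792, f₅=91.
(h/2)·[f₀ + 2f₁ + 2f₂ + 2f₃ + 2f₄ + f₅] = 0.2·(377.6) = 75.52.

75.52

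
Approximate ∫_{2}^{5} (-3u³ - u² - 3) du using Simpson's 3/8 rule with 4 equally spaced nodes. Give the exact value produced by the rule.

-504.75

h = (5 − 2)/3 = 1.
Nodes u₀,…,u₃ = 2, 3, 4, 5.
f(u) = -3u³ - u² - 3: f₀=-31, f₁=-93, f₂=-211, f₃=-403.
(3h/8)·[f₀ + 3f₁ + 3f₂ + f₃] = 0.375·(-1346) = -504.75.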